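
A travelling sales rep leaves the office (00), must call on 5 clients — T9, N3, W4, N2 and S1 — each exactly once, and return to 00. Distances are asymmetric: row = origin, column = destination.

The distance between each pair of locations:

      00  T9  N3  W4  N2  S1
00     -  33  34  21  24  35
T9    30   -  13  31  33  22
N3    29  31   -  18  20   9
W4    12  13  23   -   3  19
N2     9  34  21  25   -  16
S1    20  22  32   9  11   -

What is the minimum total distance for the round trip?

00-T9-N3-W4-N2-S1-00: 33+13+18+3+16+20 = 103
00-T9-N3-W4-S1-N2-00: 33+13+18+19+11+9 = 103
00-T9-N3-N2-W4-S1-00: 33+13+20+25+19+20 = 130
00-T9-N3-N2-S1-W4-00: 33+13+20+16+9+12 = 103
00-T9-N3-S1-W4-N2-00: 33+13+9+9+3+9 = 76
00-T9-N3-S1-N2-W4-00: 33+13+9+11+25+12 = 103
00-T9-W4-N3-N2-S1-00: 33+31+23+20+16+20 = 143
00-T9-W4-N3-S1-N2-00: 33+31+23+9+11+9 = 116
00-T9-W4-N2-N3-S1-00: 33+31+3+21+9+20 = 117
00-T9-W4-N2-S1-N3-00: 33+31+3+16+32+29 = 144
00-T9-W4-S1-N3-N2-00: 33+31+19+32+20+9 = 144
00-T9-W4-S1-N2-N3-00: 33+31+19+11+21+29 = 144
00-T9-N2-N3-W4-S1-00: 33+33+21+18+19+20 = 144
00-T9-N2-N3-S1-W4-00: 33+33+21+9+9+12 = 117
… (106 more)
The minimum is 76.
One optimal route: 00 → T9 → N3 → S1 → W4 → N2 → 00.

Minimum total distance: 76.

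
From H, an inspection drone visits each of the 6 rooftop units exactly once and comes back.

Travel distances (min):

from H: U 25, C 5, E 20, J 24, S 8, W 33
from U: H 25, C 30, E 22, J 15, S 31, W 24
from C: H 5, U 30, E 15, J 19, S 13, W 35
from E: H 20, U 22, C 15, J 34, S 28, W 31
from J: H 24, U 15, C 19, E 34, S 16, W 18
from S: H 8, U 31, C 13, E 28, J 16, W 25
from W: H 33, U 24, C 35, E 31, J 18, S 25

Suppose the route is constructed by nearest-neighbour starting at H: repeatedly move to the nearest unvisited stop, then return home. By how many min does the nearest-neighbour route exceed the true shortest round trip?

H: C=5, S=8, E=20, J=24, U=25, W=33 ⇒ C
C: S=13, E=15, J=19, U=30, W=35 ⇒ S
S: J=16, W=25, E=28, U=31 ⇒ J
J: U=15, W=18, E=34 ⇒ U
U: E=22, W=24 ⇒ E
E: W=31 ⇒ W
NN route H → C → S → J → U → E → W → H costs 135.
Optimal: H → C → E → U → J → W → S → H costs 108 (by enumerating all 360 distinct tours).
Excess = 135 − 108 = 27.

The nearest-neighbour route is 27 min longer than optimal.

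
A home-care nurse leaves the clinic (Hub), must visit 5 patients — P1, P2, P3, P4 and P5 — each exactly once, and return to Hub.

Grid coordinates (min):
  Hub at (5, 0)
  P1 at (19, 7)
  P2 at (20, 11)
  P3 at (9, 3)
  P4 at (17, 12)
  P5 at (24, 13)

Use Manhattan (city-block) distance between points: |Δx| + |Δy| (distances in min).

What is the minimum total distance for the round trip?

64 min — the shortest possible round trip.

Hub→P1→P2→P3→P4→P5→Hub: 21+5+19+17+8+32 = 102
Hub→P1→P2→P3→P5→P4→Hub: 21+5+19+25+8+24 = 102
Hub→P1→P2→P4→P3→P5→Hub: 21+5+4+17+25+32 = 104
Hub→P1→P2→P4→P5→P3→Hub: 21+5+4+8+25+7 = 70
Hub→P1→P2→P5→P3→P4→Hub: 21+5+6+25+17+24 = 98
Hub→P1→P2→P5→P4→P3→Hub: 21+5+6+8+17+7 = 64
Hub→P1→P3→P2→P4→P5→Hub: 21+14+19+4+8+32 = 98
Hub→P1→P3→P2→P5→P4→Hub: 21+14+19+6+8+24 = 92
Hub→P1→P3→P4→P2→P5→Hub: 21+14+17+4+6+32 = 94
Hub→P1→P3→P4→P5→P2→Hub: 21+14+17+8+6+26 = 92
Hub→P1→P3→P5→P2→P4→Hub: 21+14+25+6+4+24 = 94
Hub→P1→P3→P5→P4→P2→Hub: 21+14+25+8+4+26 = 98
Hub→P1→P4→P2→P3→P5→Hub: 21+7+4+19+25+32 = 108
Hub→P1→P4→P2→P5→P3→Hub: 21+7+4+6+25+7 = 70
… (46 more)
The minimum is 64.
One optimal route: Hub → P1 → P2 → P5 → P4 → P3 → Hub (or its reverse).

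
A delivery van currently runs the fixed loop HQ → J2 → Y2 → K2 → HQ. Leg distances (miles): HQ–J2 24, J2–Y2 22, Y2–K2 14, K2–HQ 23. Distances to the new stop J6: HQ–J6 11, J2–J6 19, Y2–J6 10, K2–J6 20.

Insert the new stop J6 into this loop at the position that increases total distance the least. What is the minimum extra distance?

+6 miles — insert J6 between HQ and J2.

Insertion cost between consecutive stops i–j is d(i,J6) + d(J6,j) − d(i,j):
  between HQ and J2: 11 + 19 − 24 = 6
  between J2 and Y2: 19 + 10 − 22 = 7
  between Y2 and K2: 10 + 20 − 14 = 16
  between K2 and HQ: 20 + 11 − 23 = 8
Cheapest insertion is between HQ and J2, adding 6.
New total = 83 + 6 = 89.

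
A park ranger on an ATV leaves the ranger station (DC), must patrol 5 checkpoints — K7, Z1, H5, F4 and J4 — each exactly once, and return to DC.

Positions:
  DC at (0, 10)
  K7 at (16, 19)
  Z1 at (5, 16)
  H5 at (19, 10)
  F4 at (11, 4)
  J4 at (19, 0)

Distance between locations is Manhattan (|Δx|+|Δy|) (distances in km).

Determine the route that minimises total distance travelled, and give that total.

DC - K7 - Z1 - H5 - F4 - J4 - DC: 25+14+20+14+12+29 = 114
DC - K7 - Z1 - H5 - J4 - F4 - DC: 25+14+20+10+12+17 = 98
DC - K7 - Z1 - F4 - H5 - J4 - DC: 25+14+18+14+10+29 = 110
DC - K7 - Z1 - F4 - J4 - H5 - DC: 25+14+18+12+10+19 = 98
DC - K7 - Z1 - J4 - H5 - F4 - DC: 25+14+30+10+14+17 = 110
DC - K7 - Z1 - J4 - F4 - H5 - DC: 25+14+30+12+14+19 = 114
DC - K7 - H5 - Z1 - F4 - J4 - DC: 25+12+20+18+12+29 = 116
DC - K7 - H5 - Z1 - J4 - F4 - DC: 25+12+20+30+12+17 = 116
DC - K7 - H5 - F4 - Z1 - J4 - DC: 25+12+14+18+30+29 = 128
DC - K7 - H5 - F4 - J4 - Z1 - DC: 25+12+14+12+30+11 = 104
DC - K7 - H5 - J4 - Z1 - F4 - DC: 25+12+10+30+18+17 = 112
DC - K7 - H5 - J4 - F4 - Z1 - DC: 25+12+10+12+18+11 = 88
DC - K7 - F4 - Z1 - H5 - J4 - DC: 25+20+18+20+10+29 = 122
DC - K7 - F4 - Z1 - J4 - H5 - DC: 25+20+18+30+10+19 = 122
… (46 more)
DC - Z1 - K7 - H5 - J4 - F4 - DC: 11+14+12+10+12+17 = 76  ← best
The minimum is 76.
One optimal route: DC → Z1 → K7 → H5 → J4 → F4 → DC (or its reverse).

Shortest round trip = 76 km.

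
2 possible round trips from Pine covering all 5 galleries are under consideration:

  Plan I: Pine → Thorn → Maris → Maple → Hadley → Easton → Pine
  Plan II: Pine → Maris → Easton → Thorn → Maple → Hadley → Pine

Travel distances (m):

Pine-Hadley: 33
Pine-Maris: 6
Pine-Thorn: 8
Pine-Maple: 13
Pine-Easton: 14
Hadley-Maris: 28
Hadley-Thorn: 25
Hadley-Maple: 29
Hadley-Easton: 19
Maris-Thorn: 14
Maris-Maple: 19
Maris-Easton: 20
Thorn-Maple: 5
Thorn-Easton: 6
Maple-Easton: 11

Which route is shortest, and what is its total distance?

Plan I: 8 + 14 + 19 + 29 + 19 + 14 = 103
Plan II: 6 + 20 + 6 + 5 + 29 + 33 = 99

Shortest is Plan II, total 99 m.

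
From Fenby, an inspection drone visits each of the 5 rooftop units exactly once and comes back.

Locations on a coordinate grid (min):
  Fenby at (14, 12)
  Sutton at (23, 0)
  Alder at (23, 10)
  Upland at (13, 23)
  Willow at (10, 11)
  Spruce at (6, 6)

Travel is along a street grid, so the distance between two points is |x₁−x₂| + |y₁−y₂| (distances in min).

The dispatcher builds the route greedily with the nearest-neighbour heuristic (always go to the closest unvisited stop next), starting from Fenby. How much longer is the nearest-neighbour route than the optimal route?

From Fenby: Willow=5, Alder=11, Upland=12, Spruce=14, Sutton=21 → choose Willow (5).
From Willow: Spruce=9, Alder=14, Upland=15, Sutton=24 → choose Spruce (9).
From Spruce: Alder=21, Sutton=23, Upland=24 → choose Alder (21).
From Alder: Sutton=10, Upland=23 → choose Sutton (10).
From Sutton: Upland=33 → choose Upland (33).
NN route Fenby → Willow → Spruce → Alder → Sutton → Upland → Fenby costs 90.
Optimal: Fenby → Alder → Sutton → Spruce → Willow → Upland → Fenby costs 80 (by enumerating all 60 distinct tours).
Excess = 90 − 80 = 10.

10 min longer than the optimal tour.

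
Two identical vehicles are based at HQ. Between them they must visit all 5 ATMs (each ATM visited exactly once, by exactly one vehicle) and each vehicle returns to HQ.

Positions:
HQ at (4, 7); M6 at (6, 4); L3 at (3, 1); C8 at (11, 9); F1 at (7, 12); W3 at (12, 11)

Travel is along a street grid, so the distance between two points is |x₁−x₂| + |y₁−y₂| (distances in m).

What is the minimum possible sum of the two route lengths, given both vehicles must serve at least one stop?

Minimum combined distance: 44 m.

Try each way of splitting the stops between the two vehicles (each non-empty) and, for each split, find the best tour for each vehicle:
  {M6} + {L3, C8, F1, W3}: 10 + 40 = 50
  {L3} + {M6, C8, F1, W3}: 14 + 32 = 46
  {M6, L3} + {C8, F1, W3}: 18 + 26 = 44
  {C8} + {M6, L3, F1, W3}: 18 + 40 = 58
  {M6, C8} + {L3, F1, W3}: 24 + 40 = 64
  {L3, C8} + {M6, F1, W3}: 32 + 32 = 64
  … (15 splits in total)
Best: vehicle 1 HQ → M6 → L3 → HQ = 18; vehicle 2 HQ → C8 → W3 → F1 → HQ = 26; combined 44.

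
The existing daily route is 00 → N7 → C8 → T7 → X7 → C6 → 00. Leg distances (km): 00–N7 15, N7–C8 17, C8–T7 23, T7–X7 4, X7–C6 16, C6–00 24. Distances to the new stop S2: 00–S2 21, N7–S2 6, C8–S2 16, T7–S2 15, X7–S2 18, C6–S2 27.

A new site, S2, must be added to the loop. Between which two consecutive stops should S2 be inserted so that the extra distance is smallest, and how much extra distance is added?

Minimum extra distance: 5 km, inserting S2 between N7 and C8.

Insertion cost between consecutive stops i–j is d(i,S2) + d(S2,j) − d(i,j):
  between 00 and N7: 21 + 6 − 15 = 12
  between N7 and C8: 6 + 16 − 17 = 5
  between C8 and T7: 16 + 15 − 23 = 8
  between T7 and X7: 15 + 18 − 4 = 29
  between X7 and C6: 18 + 27 − 16 = 29
  between C6 and 00: 27 + 21 − 24 = 24
Cheapest insertion is between N7 and C8, adding 5.
New total = 99 + 5 = 104.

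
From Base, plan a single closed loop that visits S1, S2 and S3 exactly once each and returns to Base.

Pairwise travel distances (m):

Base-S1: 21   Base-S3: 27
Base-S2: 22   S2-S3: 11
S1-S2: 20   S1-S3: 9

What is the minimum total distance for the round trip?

With 3 stops there are 3!/2 = 3 distinct round trips (a route and its reverse cost the same).
Base-S1-S2-S3-Base: 21+20+11+27 = 79
Base-S1-S3-S2-Base: 21+9+11+22 = 63
Base-S2-S1-S3-Base: 22+20+9+27 = 78
The minimum is 63.
One optimal route: Base → S1 → S3 → S2 → Base (or its reverse).

Minimum total distance: 63 m.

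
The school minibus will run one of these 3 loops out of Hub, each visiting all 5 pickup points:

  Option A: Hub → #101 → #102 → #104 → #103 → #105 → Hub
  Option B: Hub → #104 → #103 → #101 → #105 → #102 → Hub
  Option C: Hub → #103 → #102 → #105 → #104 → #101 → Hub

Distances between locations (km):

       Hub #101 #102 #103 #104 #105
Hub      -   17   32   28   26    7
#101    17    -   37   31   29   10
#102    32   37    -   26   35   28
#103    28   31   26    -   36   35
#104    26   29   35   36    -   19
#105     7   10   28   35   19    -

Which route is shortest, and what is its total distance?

Option A: 17 + 37 + 35 + 36 + 35 + 7 = 167
Option B: 26 + 36 + 31 + 10 + 28 + 32 = 163
Option C: 28 + 26 + 28 + 19 + 29 + 17 = 147

147 km — Option C is the shortest.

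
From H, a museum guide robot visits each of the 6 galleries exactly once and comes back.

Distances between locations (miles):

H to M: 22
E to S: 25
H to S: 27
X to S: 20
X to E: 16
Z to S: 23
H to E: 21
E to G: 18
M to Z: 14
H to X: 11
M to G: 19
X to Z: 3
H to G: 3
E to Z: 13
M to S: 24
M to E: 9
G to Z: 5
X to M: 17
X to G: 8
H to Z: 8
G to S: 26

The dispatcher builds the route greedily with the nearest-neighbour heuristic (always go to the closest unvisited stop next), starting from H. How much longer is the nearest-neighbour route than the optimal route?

From H: G=3, Z=8, X=11, E=21, M=22, S=27 → choose G (3).
From G: Z=5, X=8, E=18, M=19, S=26 → choose Z (5).
From Z: X=3, E=13, M=14, S=23 → choose X (3).
From X: E=16, M=17, S=20 → choose E (16).
From E: M=9, S=25 → choose M (9).
From M: S=24 → choose S (24).
NN route H → G → Z → X → E → M → S → H costs 87.
Optimal: H → X → S → M → E → Z → G → H costs 85 (by enumerating all 360 distinct tours).
Excess = 87 − 85 = 2.

The nearest-neighbour route is 2 miles longer than optimal.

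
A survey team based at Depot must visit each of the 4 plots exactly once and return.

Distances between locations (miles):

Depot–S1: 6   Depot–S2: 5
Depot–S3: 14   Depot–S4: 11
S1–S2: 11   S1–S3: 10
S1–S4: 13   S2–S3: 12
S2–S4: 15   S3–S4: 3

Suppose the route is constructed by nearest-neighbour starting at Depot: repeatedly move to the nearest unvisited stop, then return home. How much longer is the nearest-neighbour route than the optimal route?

From Depot: S2=5, S1=6, S4=11, S3=14 → choose S2 (5).
From S2: S1=11, S3=12, S4=15 → choose S1 (11).
From S1: S3=10, S4=13 → choose S3 (10).
From S3: S4=3 → choose S4 (3).
NN route Depot → S2 → S1 → S3 → S4 → Depot costs 40.
Optimal: Depot → S1 → S3 → S4 → S2 → Depot costs 39 (by enumerating all 12 distinct tours).
Excess = 40 − 39 = 1.

The nearest-neighbour route is 1 miles longer than optimal.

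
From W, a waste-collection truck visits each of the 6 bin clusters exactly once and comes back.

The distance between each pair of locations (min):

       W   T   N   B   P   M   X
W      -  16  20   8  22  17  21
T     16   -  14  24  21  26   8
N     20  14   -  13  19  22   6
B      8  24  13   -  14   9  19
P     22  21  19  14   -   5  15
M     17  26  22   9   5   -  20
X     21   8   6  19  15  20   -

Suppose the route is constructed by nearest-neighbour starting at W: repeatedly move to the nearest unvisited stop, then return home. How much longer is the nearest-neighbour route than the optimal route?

The nearest-neighbour route is 2 min longer than optimal.

W: B=8, T=16, M=17, N=20, X=21, P=22 ⇒ B
B: M=9, N=13, P=14, X=19, T=24 ⇒ M
M: P=5, X=20, N=22, T=26 ⇒ P
P: X=15, N=19, T=21 ⇒ X
X: N=6, T=8 ⇒ N
N: T=14 ⇒ T
NN route W → B → M → P → X → N → T → W costs 73.
Optimal: W → T → X → N → P → M → B → W costs 71 (by enumerating all 360 distinct tours).
Excess = 73 − 71 = 2.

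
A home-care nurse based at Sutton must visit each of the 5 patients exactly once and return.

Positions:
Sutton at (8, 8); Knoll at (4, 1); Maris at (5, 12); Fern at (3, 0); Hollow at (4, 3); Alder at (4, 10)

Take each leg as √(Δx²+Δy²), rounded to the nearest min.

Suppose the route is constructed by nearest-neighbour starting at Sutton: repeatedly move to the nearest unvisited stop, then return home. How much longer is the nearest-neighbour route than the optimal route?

Excess over optimum: 1 min.

From Sutton: Alder=4, Maris=5, Hollow=6, Knoll=8, Fern=9 → choose Alder (4).
From Alder: Maris=2, Hollow=7, Knoll=9, Fern=10 → choose Maris (2).
From Maris: Hollow=9, Knoll=11, Fern=12 → choose Hollow (9).
From Hollow: Knoll=2, Fern=3 → choose Knoll (2).
From Knoll: Fern=1 → choose Fern (1).
NN route Sutton → Alder → Maris → Hollow → Knoll → Fern → Sutton costs 27.
Optimal: Sutton → Knoll → Fern → Hollow → Alder → Maris → Sutton costs 26 (by enumerating all 60 distinct tours).
Excess = 27 − 26 = 1.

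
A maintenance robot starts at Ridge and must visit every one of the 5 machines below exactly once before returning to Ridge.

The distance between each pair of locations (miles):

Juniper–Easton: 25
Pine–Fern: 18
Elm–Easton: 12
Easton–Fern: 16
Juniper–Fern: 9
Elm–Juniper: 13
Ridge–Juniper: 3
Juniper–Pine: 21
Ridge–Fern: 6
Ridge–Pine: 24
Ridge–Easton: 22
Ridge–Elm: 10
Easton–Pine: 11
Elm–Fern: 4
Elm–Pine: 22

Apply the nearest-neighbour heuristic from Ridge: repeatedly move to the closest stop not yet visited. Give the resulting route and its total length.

Ridge → [Juniper:3 / Fern:6 / Elm:10 / Easton:22 / Pine:24] → Juniper (3)
Juniper → [Fern:9 / Elm:13 / Pine:21 / Easton:25] → Fern (9)
Fern → [Elm:4 / Easton:16 / Pine:18] → Elm (4)
Elm → [Easton:12 / Pine:22] → Easton (12)
Easton → [Pine:11] → Pine (11)
Return Pine→Ridge: 24.
Total = 3 + 9 + 4 + 12 + 11 + 24 = 63.

63 miles along Ridge → Juniper → Fern → Elm → Easton → Pine → Ridge.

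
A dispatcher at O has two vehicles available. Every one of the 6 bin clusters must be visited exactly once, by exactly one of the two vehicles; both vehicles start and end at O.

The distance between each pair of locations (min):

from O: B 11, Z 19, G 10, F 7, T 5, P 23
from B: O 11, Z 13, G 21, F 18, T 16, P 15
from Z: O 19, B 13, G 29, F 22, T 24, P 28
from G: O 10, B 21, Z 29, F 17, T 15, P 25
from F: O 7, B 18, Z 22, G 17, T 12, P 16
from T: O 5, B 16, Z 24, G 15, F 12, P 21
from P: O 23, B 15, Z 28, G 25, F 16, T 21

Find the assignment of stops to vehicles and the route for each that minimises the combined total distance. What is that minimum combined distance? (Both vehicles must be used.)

Try each way of splitting the stops between the two vehicles (each non-empty) and, for each split, find the best tour for each vehicle:
  {B} + {Z, G, F, T, P}: 22 + 100 = 122
  {Z} + {B, G, F, T, P}: 38 + 79 = 117
  {B, Z} + {G, F, T, P}: 43 + 68 = 111
  {G} + {B, Z, F, T, P}: 20 + 80 = 100
  {B, G} + {Z, F, T, P}: 42 + 80 = 122
  {Z, G} + {B, F, T, P}: 58 + 59 = 117
  … (31 splits in total)
Best: vehicle 1 O → G → O = 20; vehicle 2 O → Z → B → P → F → T → O = 80; combined 100.

100 min — the smallest possible combined total.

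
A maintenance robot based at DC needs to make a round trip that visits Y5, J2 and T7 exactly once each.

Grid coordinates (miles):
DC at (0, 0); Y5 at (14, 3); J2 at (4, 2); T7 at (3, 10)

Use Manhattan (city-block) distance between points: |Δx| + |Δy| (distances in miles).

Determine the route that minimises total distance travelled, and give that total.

Minimum total distance: 48 miles.

With 3 stops there are 3!/2 = 3 distinct round trips (a route and its reverse cost the same).
DC→Y5→J2→T7→DC: 17+11+9+13 = 50
DC→Y5→T7→J2→DC: 17+18+9+6 = 50
DC→J2→Y5→T7→DC: 6+11+18+13 = 48
The minimum is 48.
One optimal route: DC → J2 → Y5 → T7 → DC (or its reverse).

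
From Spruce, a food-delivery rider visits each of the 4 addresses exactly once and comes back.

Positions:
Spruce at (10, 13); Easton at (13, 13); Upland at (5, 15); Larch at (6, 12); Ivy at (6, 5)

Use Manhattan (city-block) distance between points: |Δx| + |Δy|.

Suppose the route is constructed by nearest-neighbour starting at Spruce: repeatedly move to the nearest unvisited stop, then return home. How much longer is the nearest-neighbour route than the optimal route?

2 longer than the optimal tour.

From Spruce: Easton=3, Larch=5, Upland=7, Ivy=12 → choose Easton (3).
From Easton: Larch=8, Upland=10, Ivy=15 → choose Larch (8).
From Larch: Upland=4, Ivy=7 → choose Upland (4).
From Upland: Ivy=11 → choose Ivy (11).
NN route Spruce → Easton → Larch → Upland → Ivy → Spruce costs 38.
Optimal: Spruce → Easton → Upland → Larch → Ivy → Spruce costs 36 (by enumerating all 12 distinct tours).
Excess = 38 − 36 = 2.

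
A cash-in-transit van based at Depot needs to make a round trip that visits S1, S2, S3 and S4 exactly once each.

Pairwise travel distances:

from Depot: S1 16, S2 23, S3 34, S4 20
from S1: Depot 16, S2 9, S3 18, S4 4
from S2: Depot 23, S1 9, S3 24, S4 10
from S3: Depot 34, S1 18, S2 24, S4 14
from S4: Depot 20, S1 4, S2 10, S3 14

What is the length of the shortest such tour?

Minimum total distance: 81.

There are 12 distinct closed tours to check (reversals are equivalent).
Depot → S1 → S2 → S3 → S4 → Depot: 16+9+24+14+20 = 83
Depot → S1 → S2 → S4 → S3 → Depot: 16+9+10+14+34 = 83
Depot → S1 → S3 → S2 → S4 → Depot: 16+18+24+10+20 = 88
Depot → S1 → S3 → S4 → S2 → Depot: 16+18+14+10+23 = 81
Depot → S1 → S4 → S2 → S3 → Depot: 16+4+10+24+34 = 88
Depot → S1 → S4 → S3 → S2 → Depot: 16+4+14+24+23 = 81
Depot → S2 → S1 → S3 → S4 → Depot: 23+9+18+14+20 = 84
Depot → S2 → S1 → S4 → S3 → Depot: 23+9+4+14+34 = 84
Depot → S2 → S3 → S1 → S4 → Depot: 23+24+18+4+20 = 89
Depot → S2 → S4 → S1 → S3 → Depot: 23+10+4+18+34 = 89
Depot → S3 → S1 → S2 → S4 → Depot: 34+18+9+10+20 = 91
Depot → S3 → S2 → S1 → S4 → Depot: 34+24+9+4+20 = 91
The minimum is 81.
One optimal route: Depot → S1 → S3 → S4 → S2 → Depot (or its reverse).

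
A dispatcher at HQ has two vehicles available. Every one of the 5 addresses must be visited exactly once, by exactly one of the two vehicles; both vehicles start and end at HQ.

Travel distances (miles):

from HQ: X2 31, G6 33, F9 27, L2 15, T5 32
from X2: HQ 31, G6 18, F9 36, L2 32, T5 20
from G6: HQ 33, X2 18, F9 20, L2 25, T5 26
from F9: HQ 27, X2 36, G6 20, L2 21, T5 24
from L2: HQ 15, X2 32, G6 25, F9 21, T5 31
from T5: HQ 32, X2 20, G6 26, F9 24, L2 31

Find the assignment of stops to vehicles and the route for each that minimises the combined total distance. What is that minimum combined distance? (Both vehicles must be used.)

147 miles — the smallest possible combined total.

Check every non-empty split of the stops between the two vehicles; for each half take its own optimal tour:
  {X2} + {G6, F9, L2, T5}: 62 + 114 = 176
  {G6} + {X2, F9, L2, T5}: 66 + 111 = 177
  {X2, G6} + {F9, L2, T5}: 82 + 92 = 174
  {F9} + {X2, G6, L2, T5}: 54 + 110 = 164
  {X2, F9} + {G6, L2, T5}: 94 + 98 = 192
  {G6, F9} + {X2, L2, T5}: 80 + 97 = 177
  … (15 splits in total)
  {L2} + {X2, G6, F9, T5}: 30 + 117 = 147  ← best
Best: vehicle 1 HQ → L2 → HQ = 30; vehicle 2 HQ → F9 → G6 → X2 → T5 → HQ = 117; combined 147.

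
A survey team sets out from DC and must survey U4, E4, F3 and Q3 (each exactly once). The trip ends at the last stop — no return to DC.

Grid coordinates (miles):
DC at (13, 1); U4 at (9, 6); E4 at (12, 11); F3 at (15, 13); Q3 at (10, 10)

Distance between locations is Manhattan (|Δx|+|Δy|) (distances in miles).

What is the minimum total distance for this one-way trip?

Shortest open route: 22 miles.

There are 4! = 24 possible orderings.
DC → U4 → E4 → F3 → Q3: 9+8+5+8 = 30
DC → U4 → E4 → Q3 → F3: 9+8+3+8 = 28
DC → U4 → F3 → E4 → Q3: 9+13+5+3 = 30
DC → U4 → F3 → Q3 → E4: 9+13+8+3 = 33
DC → U4 → Q3 → E4 → F3: 9+5+3+5 = 22
DC → U4 → Q3 → F3 → E4: 9+5+8+5 = 27
DC → E4 → U4 → F3 → Q3: 11+8+13+8 = 40
DC → E4 → U4 → Q3 → F3: 11+8+5+8 = 32
DC → E4 → F3 → U4 → Q3: 11+5+13+5 = 34
DC → E4 → F3 → Q3 → U4: 11+5+8+5 = 29
DC → E4 → Q3 → U4 → F3: 11+3+5+13 = 32
DC → E4 → Q3 → F3 → U4: 11+3+8+13 = 35
DC → F3 → U4 → E4 → Q3: 14+13+8+3 = 38
DC → F3 → U4 → Q3 → E4: 14+13+5+3 = 35
… (10 more)
The minimum is 22.
One shortest path: DC → U4 → Q3 → E4 → F3.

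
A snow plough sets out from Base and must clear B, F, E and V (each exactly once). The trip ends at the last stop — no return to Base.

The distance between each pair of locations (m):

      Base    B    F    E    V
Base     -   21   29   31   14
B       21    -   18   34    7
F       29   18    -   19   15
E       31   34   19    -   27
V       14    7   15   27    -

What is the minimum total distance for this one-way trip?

58 m — the minimum one-way total.

There are 4! = 24 possible orderings.
Base → B → F → E → V: 21+18+19+27 = 85
Base → B → F → V → E: 21+18+15+27 = 81
Base → B → E → F → V: 21+34+19+15 = 89
Base → B → E → V → F: 21+34+27+15 = 97
Base → B → V → F → E: 21+7+15+19 = 62
Base → B → V → E → F: 21+7+27+19 = 74
Base → F → B → E → V: 29+18+34+27 = 108
Base → F → B → V → E: 29+18+7+27 = 81
Base → F → E → B → V: 29+19+34+7 = 89
Base → F → E → V → B: 29+19+27+7 = 82
Base → F → V → B → E: 29+15+7+34 = 85
Base → F → V → E → B: 29+15+27+34 = 105
Base → E → B → F → V: 31+34+18+15 = 98
Base → E → B → V → F: 31+34+7+15 = 87
… (10 more)
Base → V → B → F → E: 14+7+18+19 = 58  ← best
The minimum is 58.
One shortest path: Base → V → B → F → E.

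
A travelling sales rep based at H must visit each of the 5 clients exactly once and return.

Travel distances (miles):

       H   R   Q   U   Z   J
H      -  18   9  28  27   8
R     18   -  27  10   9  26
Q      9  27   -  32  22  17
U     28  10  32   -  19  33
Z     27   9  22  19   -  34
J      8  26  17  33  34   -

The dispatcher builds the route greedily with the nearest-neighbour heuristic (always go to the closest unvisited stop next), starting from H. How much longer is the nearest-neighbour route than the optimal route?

From H: J=8, Q=9, R=18, Z=27, U=28 → choose J (8).
From J: Q=17, R=26, U=33, Z=34 → choose Q (17).
From Q: Z=22, R=27, U=32 → choose Z (22).
From Z: R=9, U=19 → choose R (9).
From R: U=10 → choose U (10).
NN route H → J → Q → Z → R → U → H costs 94.
Optimal: H → Q → Z → R → U → J → H costs 91 (by enumerating all 60 distinct tours).
Excess = 94 − 91 = 3.

Excess over optimum: 3 miles.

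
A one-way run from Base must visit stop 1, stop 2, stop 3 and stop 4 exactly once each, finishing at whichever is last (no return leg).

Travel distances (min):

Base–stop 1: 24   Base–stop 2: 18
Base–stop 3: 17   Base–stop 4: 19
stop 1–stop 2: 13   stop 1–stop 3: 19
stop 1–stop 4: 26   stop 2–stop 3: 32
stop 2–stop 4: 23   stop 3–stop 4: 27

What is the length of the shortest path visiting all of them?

There are 4! = 24 possible orderings.
Base - stop 1 - stop 2 - stop 3 - stop 4: 24+13+32+27 = 96
Base - stop 1 - stop 2 - stop 4 - stop 3: 24+13+23+27 = 87
Base - stop 1 - stop 3 - stop 2 - stop 4: 24+19+32+23 = 98
Base - stop 1 - stop 3 - stop 4 - stop 2: 24+19+27+23 = 93
Base - stop 1 - stop 4 - stop 2 - stop 3: 24+26+23+32 = 105
Base - stop 1 - stop 4 - stop 3 - stop 2: 24+26+27+32 = 109
Base - stop 2 - stop 1 - stop 3 - stop 4: 18+13+19+27 = 77
Base - stop 2 - stop 1 - stop 4 - stop 3: 18+13+26+27 = 84
Base - stop 2 - stop 3 - stop 1 - stop 4: 18+32+19+26 = 95
Base - stop 2 - stop 3 - stop 4 - stop 1: 18+32+27+26 = 103
Base - stop 2 - stop 4 - stop 1 - stop 3: 18+23+26+19 = 86
Base - stop 2 - stop 4 - stop 3 - stop 1: 18+23+27+19 = 87
Base - stop 3 - stop 1 - stop 2 - stop 4: 17+19+13+23 = 72
Base - stop 3 - stop 1 - stop 4 - stop 2: 17+19+26+23 = 85
… (10 more)
The minimum is 72.
One shortest path: Base → stop 3 → stop 1 → stop 2 → stop 4.

Shortest open route: 72 min.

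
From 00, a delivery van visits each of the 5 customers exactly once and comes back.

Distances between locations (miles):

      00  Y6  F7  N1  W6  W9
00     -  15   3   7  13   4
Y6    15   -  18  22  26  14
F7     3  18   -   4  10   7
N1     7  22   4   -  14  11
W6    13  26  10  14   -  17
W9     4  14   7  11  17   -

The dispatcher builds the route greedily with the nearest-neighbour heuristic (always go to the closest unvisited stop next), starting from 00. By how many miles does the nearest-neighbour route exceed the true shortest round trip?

6 miles longer than the optimal tour.

00: F7=3, W9=4, N1=7, W6=13, Y6=15 ⇒ F7
F7: N1=4, W9=7, W6=10, Y6=18 ⇒ N1
N1: W9=11, W6=14, Y6=22 ⇒ W9
W9: Y6=14, W6=17 ⇒ Y6
Y6: W6=26 ⇒ W6
NN route 00 → F7 → N1 → W9 → Y6 → W6 → 00 costs 71.
Optimal: 00 → F7 → N1 → W6 → Y6 → W9 → 00 costs 65 (by enumerating all 60 distinct tours).
Excess = 71 − 65 = 6.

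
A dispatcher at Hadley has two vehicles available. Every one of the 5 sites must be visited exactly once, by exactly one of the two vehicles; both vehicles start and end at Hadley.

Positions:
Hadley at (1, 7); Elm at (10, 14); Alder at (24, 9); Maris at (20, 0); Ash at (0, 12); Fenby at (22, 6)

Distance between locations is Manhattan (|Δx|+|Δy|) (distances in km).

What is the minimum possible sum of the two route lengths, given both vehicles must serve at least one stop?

Check every non-empty split of the stops between the two vehicles; for each half take its own optimal tour:
  {Elm} + {Alder, Maris, Ash, Fenby}: 32 + 72 = 104
  {Alder} + {Elm, Maris, Ash, Fenby}: 50 + 72 = 122
  {Elm, Alder} + {Maris, Ash, Fenby}: 60 + 68 = 128
  {Maris} + {Elm, Alder, Ash, Fenby}: 52 + 64 = 116
  {Elm, Maris} + {Alder, Ash, Fenby}: 66 + 60 = 126
  {Alder, Maris} + {Elm, Ash, Fenby}: 64 + 60 = 124
  … (15 splits in total)
  {Ash} + {Elm, Alder, Maris, Fenby}: 12 + 74 = 86  ← best
Best: vehicle 1 Hadley → Ash → Hadley = 12; vehicle 2 Hadley → Elm → Alder → Fenby → Maris → Hadley = 74; combined 86.

86 km — the smallest possible combined total.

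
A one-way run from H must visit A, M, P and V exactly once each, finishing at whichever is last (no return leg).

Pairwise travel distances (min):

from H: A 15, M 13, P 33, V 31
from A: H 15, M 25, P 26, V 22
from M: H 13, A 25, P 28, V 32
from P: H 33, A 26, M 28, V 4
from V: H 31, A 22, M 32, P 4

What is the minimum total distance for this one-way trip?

Shortest open route: 64 min.

There are 4! = 24 possible orderings.
H→A→M→P→V: 15+25+28+4 = 72
H→A→M→V→P: 15+25+32+4 = 76
H→A→P→M→V: 15+26+28+32 = 101
H→A→P→V→M: 15+26+4+32 = 77
H→A→V→M→P: 15+22+32+28 = 97
H→A→V→P→M: 15+22+4+28 = 69
H→M→A→P→V: 13+25+26+4 = 68
H→M→A→V→P: 13+25+22+4 = 64
H→M→P→A→V: 13+28+26+22 = 89
H→M→P→V→A: 13+28+4+22 = 67
H→M→V→A→P: 13+32+22+26 = 93
H→M→V→P→A: 13+32+4+26 = 75
H→P→A→M→V: 33+26+25+32 = 116
H→P→A→V→M: 33+26+22+32 = 113
… (10 more)
The minimum is 64.
One shortest path: H → M → A → V → P.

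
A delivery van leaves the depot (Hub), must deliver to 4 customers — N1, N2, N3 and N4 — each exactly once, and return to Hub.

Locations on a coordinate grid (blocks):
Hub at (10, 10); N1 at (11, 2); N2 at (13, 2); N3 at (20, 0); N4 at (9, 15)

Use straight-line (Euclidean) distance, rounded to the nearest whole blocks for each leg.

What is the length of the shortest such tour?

Shortest round trip = 41 blocks.

There are 12 distinct closed tours to check (reversals are equivalent).
Hub → N1 → N2 → N3 → N4 → Hub: 8+2+7+19+5 = 41
Hub → N1 → N2 → N4 → N3 → Hub: 8+2+14+19+14 = 57
Hub → N1 → N3 → N2 → N4 → Hub: 8+9+7+14+5 = 43
Hub → N1 → N3 → N4 → N2 → Hub: 8+9+19+14+9 = 59
Hub → N1 → N4 → N2 → N3 → Hub: 8+13+14+7+14 = 56
Hub → N1 → N4 → N3 → N2 → Hub: 8+13+19+7+9 = 56
Hub → N2 → N1 → N3 → N4 → Hub: 9+2+9+19+5 = 44
Hub → N2 → N1 → N4 → N3 → Hub: 9+2+13+19+14 = 57
Hub → N2 → N3 → N1 → N4 → Hub: 9+7+9+13+5 = 43
Hub → N2 → N4 → N1 → N3 → Hub: 9+14+13+9+14 = 59
Hub → N3 → N1 → N2 → N4 → Hub: 14+9+2+14+5 = 44
Hub → N3 → N2 → N1 → N4 → Hub: 14+7+2+13+5 = 41
The minimum is 41.
One optimal route: Hub → N1 → N2 → N3 → N4 → Hub (or its reverse).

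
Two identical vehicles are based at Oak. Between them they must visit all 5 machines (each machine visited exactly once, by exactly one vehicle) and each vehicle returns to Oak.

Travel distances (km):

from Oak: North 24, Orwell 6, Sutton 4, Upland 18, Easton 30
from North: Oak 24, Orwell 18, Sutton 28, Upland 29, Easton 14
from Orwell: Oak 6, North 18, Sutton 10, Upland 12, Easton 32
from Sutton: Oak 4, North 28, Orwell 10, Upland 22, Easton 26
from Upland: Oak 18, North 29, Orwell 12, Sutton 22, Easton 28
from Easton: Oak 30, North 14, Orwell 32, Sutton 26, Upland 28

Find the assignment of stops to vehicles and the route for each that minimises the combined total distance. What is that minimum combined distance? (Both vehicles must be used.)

Minimum combined distance: 92 km.

Try each way of splitting the stops between the two vehicles (each non-empty) and, for each split, find the best tour for each vehicle:
  {North} + {Orwell, Sutton, Upland, Easton}: 48 + 76 = 124
  {Orwell} + {North, Sutton, Upland, Easton}: 12 + 91 = 103
  {North, Orwell} + {Sutton, Upland, Easton}: 48 + 76 = 124
  {Sutton} + {North, Orwell, Upland, Easton}: 8 + 84 = 92
  {North, Sutton} + {Orwell, Upland, Easton}: 56 + 76 = 132
  {Orwell, Sutton} + {North, Upland, Easton}: 20 + 84 = 104
  … (15 splits in total)
Best: vehicle 1 Oak → Sutton → Oak = 8; vehicle 2 Oak → North → Easton → Upland → Orwell → Oak = 84; combined 92.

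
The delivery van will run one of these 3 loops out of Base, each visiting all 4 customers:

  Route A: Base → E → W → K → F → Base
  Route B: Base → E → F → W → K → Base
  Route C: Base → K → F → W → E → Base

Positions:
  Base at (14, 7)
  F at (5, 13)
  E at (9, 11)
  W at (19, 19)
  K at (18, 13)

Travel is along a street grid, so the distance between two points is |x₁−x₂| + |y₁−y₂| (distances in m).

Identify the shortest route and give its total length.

52 m — Route B is the shortest.

Route A: 9 + 18 + 7 + 13 + 15 = 62
Route B: 9 + 6 + 20 + 7 + 10 = 52
Route C: 10 + 13 + 20 + 18 + 9 = 70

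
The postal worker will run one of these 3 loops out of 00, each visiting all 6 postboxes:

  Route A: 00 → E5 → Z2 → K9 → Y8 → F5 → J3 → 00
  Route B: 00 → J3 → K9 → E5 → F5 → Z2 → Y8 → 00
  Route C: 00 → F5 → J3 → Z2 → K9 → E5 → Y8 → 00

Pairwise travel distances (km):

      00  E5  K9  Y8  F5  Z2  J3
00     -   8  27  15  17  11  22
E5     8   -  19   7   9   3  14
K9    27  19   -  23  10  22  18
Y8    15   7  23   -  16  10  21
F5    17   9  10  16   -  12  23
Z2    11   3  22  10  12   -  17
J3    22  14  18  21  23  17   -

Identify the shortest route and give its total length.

Route A: 8 + 3 + 22 + 23 + 16 + 23 + 22 = 117
Route B: 22 + 18 + 19 + 9 + 12 + 10 + 15 = 105
Route C: 17 + 23 + 17 + 22 + 19 + 7 + 15 = 120

Shortest is Route B, total 105 km.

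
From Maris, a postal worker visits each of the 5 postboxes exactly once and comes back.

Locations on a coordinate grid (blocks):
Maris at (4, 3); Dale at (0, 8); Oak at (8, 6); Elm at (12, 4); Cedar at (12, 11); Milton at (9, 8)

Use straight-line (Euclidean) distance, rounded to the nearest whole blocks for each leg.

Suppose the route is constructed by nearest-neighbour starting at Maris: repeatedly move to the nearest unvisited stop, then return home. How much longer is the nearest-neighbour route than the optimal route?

Maris: Oak=5, Dale=6, Milton=7, Elm=8, Cedar=11 ⇒ Oak
Oak: Milton=2, Elm=4, Cedar=6, Dale=8 ⇒ Milton
Milton: Cedar=4, Elm=5, Dale=9 ⇒ Cedar
Cedar: Elm=7, Dale=12 ⇒ Elm
Elm: Dale=13 ⇒ Dale
NN route Maris → Oak → Milton → Cedar → Elm → Dale → Maris costs 37.
Optimal: Maris → Dale → Oak → Milton → Cedar → Elm → Maris costs 35 (by enumerating all 60 distinct tours).
Excess = 37 − 35 = 2.

2 blocks longer than the optimal tour.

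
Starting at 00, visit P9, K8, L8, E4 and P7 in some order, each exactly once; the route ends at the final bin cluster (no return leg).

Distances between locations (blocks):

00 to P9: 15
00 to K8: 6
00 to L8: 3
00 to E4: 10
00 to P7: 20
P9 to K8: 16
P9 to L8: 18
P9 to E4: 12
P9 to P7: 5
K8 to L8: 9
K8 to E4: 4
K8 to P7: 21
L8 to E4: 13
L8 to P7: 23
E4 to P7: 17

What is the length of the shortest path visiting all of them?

There are 5! = 120 possible orderings.
00→P9→K8→L8→E4→P7: 15+16+9+13+17 = 70
00→P9→K8→L8→P7→E4: 15+16+9+23+17 = 80
00→P9→K8→E4→L8→P7: 15+16+4+13+23 = 71
00→P9→K8→E4→P7→L8: 15+16+4+17+23 = 75
00→P9→K8→P7→L8→E4: 15+16+21+23+13 = 88
00→P9→K8→P7→E4→L8: 15+16+21+17+13 = 82
00→P9→L8→K8→E4→P7: 15+18+9+4+17 = 63
00→P9→L8→K8→P7→E4: 15+18+9+21+17 = 80
00→P9→L8→E4→K8→P7: 15+18+13+4+21 = 71
00→P9→L8→E4→P7→K8: 15+18+13+17+21 = 84
00→P9→L8→P7→K8→E4: 15+18+23+21+4 = 81
00→P9→L8→P7→E4→K8: 15+18+23+17+4 = 77
00→P9→E4→K8→L8→P7: 15+12+4+9+23 = 63
00→P9→E4→K8→P7→L8: 15+12+4+21+23 = 75
… (106 more)
00→L8→K8→E4→P9→P7: 3+9+4+12+5 = 33  ← best
The minimum is 33.
One shortest path: 00 → L8 → K8 → E4 → P9 → P7.

33 blocks — the minimum one-way total.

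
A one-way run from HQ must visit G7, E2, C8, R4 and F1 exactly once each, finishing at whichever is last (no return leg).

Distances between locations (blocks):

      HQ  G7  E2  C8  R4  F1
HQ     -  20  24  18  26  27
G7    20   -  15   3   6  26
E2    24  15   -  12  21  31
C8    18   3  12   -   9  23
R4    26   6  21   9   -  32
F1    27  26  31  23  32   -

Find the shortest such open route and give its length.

There are 5! = 120 possible orderings.
HQ - G7 - E2 - C8 - R4 - F1: 20+15+12+9+32 = 88
HQ - G7 - E2 - C8 - F1 - R4: 20+15+12+23+32 = 102
HQ - G7 - E2 - R4 - C8 - F1: 20+15+21+9+23 = 88
HQ - G7 - E2 - R4 - F1 - C8: 20+15+21+32+23 = 111
HQ - G7 - E2 - F1 - C8 - R4: 20+15+31+23+9 = 98
HQ - G7 - E2 - F1 - R4 - C8: 20+15+31+32+9 = 107
HQ - G7 - C8 - E2 - R4 - F1: 20+3+12+21+32 = 88
HQ - G7 - C8 - E2 - F1 - R4: 20+3+12+31+32 = 98
HQ - G7 - C8 - R4 - E2 - F1: 20+3+9+21+31 = 84
HQ - G7 - C8 - R4 - F1 - E2: 20+3+9+32+31 = 95
HQ - G7 - C8 - F1 - E2 - R4: 20+3+23+31+21 = 98
HQ - G7 - C8 - F1 - R4 - E2: 20+3+23+32+21 = 99
HQ - G7 - R4 - E2 - C8 - F1: 20+6+21+12+23 = 82
HQ - G7 - R4 - E2 - F1 - C8: 20+6+21+31+23 = 101
… (106 more)
HQ - E2 - G7 - R4 - C8 - F1: 24+15+6+9+23 = 77  ← best
The minimum is 77.
One shortest path: HQ → E2 → G7 → R4 → C8 → F1.

Minimum one-way distance = 77 blocks.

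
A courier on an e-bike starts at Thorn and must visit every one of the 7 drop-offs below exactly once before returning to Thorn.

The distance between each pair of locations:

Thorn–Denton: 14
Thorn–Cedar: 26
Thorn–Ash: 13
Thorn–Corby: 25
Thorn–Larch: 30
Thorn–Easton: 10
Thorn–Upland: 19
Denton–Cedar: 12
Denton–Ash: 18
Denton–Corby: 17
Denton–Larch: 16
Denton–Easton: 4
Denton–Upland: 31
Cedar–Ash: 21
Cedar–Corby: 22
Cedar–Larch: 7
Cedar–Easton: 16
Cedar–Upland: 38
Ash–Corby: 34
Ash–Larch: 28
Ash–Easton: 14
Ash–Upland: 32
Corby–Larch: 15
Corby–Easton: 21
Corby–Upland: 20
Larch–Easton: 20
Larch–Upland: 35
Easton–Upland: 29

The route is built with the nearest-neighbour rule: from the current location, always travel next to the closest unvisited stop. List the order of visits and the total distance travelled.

Thorn → [Easton:10 / Ash:13 / Denton:14 / Upland:19 / Corby:25 / Cedar:26 / Larch:30] → Easton (10)
Easton → [Denton:4 / Ash:14 / Cedar:16 / Larch:20 / Corby:21 / Upland:29] → Denton (4)
Denton → [Cedar:12 / Larch:16 / Corby:17 / Ash:18 / Upland:31] → Cedar (12)
Cedar → [Larch:7 / Ash:21 / Corby:22 / Upland:38] → Larch (7)
Larch → [Corby:15 / Ash:28 / Upland:35] → Corby (15)
Corby → [Upland:20 / Ash:34] → Upland (20)
Upland → [Ash:32] → Ash (32)
Return Ash→Thorn: 13.
Total = 10 + 4 + 12 + 7 + 15 + 20 + 32 + 13 = 113.

Total distance 113 via the nearest-neighbour route Thorn → Easton → Denton → Cedar → Larch → Corby → Upland → Ash → Thorn.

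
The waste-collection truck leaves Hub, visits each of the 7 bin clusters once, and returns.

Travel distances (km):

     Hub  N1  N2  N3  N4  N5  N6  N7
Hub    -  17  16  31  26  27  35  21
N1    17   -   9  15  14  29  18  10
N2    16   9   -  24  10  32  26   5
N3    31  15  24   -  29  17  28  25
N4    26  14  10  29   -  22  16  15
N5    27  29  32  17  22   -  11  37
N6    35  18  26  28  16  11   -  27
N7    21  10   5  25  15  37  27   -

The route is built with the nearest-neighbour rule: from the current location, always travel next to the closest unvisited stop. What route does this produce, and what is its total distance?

Nearest-neighbour total = 120 km; route Hub → N2 → N7 → N1 → N4 → N6 → N5 → N3 → Hub.

From Hub: distances to unvisited — N2=16, N1=17, N7=21, N4=26, N5=27, N3=31, N6=35. Nearest is N2 (16).
From N2: distances to unvisited — N7=5, N1=9, N4=10, N3=24, N6=26, N5=32. Nearest is N7 (5).
From N7: distances to unvisited — N1=10, N4=15, N3=25, N6=27, N5=37. Nearest is N1 (10).
From N1: distances to unvisited — N4=14, N3=15, N6=18, N5=29. Nearest is N4 (14).
From N4: distances to unvisited — N6=16, N5=22, N3=29. Nearest is N6 (16).
From N6: distances to unvisited — N5=11, N3=28. Nearest is N5 (11).
From N5: distances to unvisited — N3=17. Nearest is N3 (17).
Return N3→Hub: 31.
Total = 16 + 5 + 10 + 14 + 16 + 11 + 17 + 31 = 120.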